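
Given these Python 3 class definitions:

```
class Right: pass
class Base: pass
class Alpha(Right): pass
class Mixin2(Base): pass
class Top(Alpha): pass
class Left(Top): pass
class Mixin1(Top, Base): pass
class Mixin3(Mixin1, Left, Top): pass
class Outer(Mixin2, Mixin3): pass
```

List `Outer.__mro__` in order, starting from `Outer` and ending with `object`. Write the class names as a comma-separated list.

Outer, Mixin2, Mixin3, Mixin1, Left, Top, Alpha, Right, Base, object

L[Outer] = Outer + merge(L[Mixin2], L[Mixin3], [Mixin2 Mixin3])
  take Mixin2:  [Mixin2 Base object] + [Mixin3 Mixin1 Left Top Alpha Right Base object] + [Mixin2 Mixin3]
  take Mixin3:  [Base object] + [Mixin3 Mixin1 Left Top Alpha Right Base object] + [Mixin3]
  take Mixin1:  [Base object] + [Mixin1 Left Top Alpha Right Base object]
  take Left:  [Base object] + [Left Top Alpha Right Base object]
  take Top:  [Base object] + [Top Alpha Right Base object]
  take Alpha:  [Base object] + [Alpha Right Base object]
  take Right:  [Base object] + [Right Base object]
  take Base:  [Base object] + [Base object]
  take object:  [object] + [object]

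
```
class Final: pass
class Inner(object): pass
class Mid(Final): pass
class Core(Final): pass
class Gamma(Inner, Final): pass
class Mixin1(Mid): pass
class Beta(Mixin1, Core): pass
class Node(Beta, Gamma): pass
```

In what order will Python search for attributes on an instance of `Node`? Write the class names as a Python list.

[Node, Beta, Mixin1, Mid, Core, Gamma, Inner, Final, object]

L[Node] = Node + merge(L[Beta], L[Gamma], [Beta Gamma])
  take Beta:  [Beta Mixin1 Mid Core Final object] + [Gamma Inner Final object] + [Beta Gamma]
  take Mixin1:  [Mixin1 Mid Core Final object] + [Gamma Inner Final object] + [Gamma]
  take Mid:  [Mid Core Final object] + [Gamma Inner Final object] + [Gamma]
  take Core:  [Core Final object] + [Gamma Inner Final object] + [Gamma]
  take Gamma:  [Final object] + [Gamma Inner Final object] + [Gamma]
  take Inner:  [Final object] + [Inner Final object]
  take Final:  [Final object] + [Final object]
  take object:  [object] + [object]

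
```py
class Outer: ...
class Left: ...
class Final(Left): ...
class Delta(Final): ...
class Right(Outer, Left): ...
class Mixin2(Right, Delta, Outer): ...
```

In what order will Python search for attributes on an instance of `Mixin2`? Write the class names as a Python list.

L[Mixin2] = Mixin2 + merge(L[Right], L[Delta], L[Outer], [Right Delta Outer])
  take Right:  [Right Outer Left object] + [Delta Final Left object] + [Outer object] + [Right Delta Outer]
  take Delta:  [Outer Left object] + [Delta Final Left object] + [Outer object] + [Delta Outer]
  take Outer:  [Outer Left object] + [Final Left object] + [Outer object] + [Outer]
  take Final:  [Left object] + [Final Left object] + [object]
  take Left:  [Left object] + [Left object] + [object]
  take object:  [object] + [object] + [object]

[Mixin2, Right, Delta, Outer, Final, Left, object]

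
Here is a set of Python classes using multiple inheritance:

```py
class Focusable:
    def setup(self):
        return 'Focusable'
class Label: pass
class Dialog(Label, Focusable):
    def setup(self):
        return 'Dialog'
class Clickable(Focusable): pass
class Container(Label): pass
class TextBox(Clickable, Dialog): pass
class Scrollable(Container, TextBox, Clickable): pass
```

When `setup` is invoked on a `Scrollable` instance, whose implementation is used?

Dialog

L[Scrollable] = Scrollable + merge(L[Container], L[TextBox], L[Clickable], [Container TextBox Clickable])
  take Container:  [Container Label object] + [TextBox Clickable Dialog Label Focusable object] + [Clickable Focusable object] + [Container TextBox Clickable]
  take TextBox:  [Label object] + [TextBox Clickable Dialog Label Focusable object] + [Clickable Focusable object] + [TextBox Clickable]
  take Clickable:  [Label object] + [Clickable Dialog Label Focusable object] + [Clickable Focusable object] + [Clickable]
  take Dialog:  [Label object] + [Dialog Label Focusable object] + [Focusable object]
  take Label:  [Label object] + [Label Focusable object] + [Focusable object]
  take Focusable:  [object] + [Focusable object] + [Focusable object]
  take object:  [object] + [object] + [object]
MRO: Scrollable Container TextBox Clickable Dialog Label Focusable object
setup is defined in: Dialog, Focusable. First along the MRO is Dialog.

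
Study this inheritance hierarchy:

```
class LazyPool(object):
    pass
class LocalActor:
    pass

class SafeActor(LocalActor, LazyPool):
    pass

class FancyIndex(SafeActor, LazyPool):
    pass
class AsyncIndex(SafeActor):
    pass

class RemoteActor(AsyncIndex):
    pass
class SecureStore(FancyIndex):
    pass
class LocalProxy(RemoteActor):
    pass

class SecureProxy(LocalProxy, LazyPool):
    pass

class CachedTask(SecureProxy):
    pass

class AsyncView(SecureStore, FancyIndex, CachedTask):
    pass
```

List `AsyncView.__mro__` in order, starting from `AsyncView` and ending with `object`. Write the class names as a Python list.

[AsyncView, SecureStore, FancyIndex, CachedTask, SecureProxy, LocalProxy, RemoteActor, AsyncIndex, SafeActor, LocalActor, LazyPool, object]

L[AsyncView] = AsyncView + merge(L[SecureStore], L[FancyIndex], L[CachedTask], [SecureStore FancyIndex CachedTask])
  take SecureStore:  [SecureStore FancyIndex SafeActor LocalActor LazyPool object] + [FancyIndex SafeActor LocalActor LazyPool object] + [CachedTask SecureProxy LocalProxy RemoteActor AsyncIndex SafeActor LocalActor LazyPool object] + [SecureStore FancyIndex CachedTask]
  take FancyIndex:  [FancyIndex SafeActor LocalActor LazyPool object] + [FancyIndex SafeActor LocalActor LazyPool object] + [CachedTask SecureProxy LocalProxy RemoteActor AsyncIndex SafeActor LocalActor LazyPool object] + [FancyIndex CachedTask]
  take CachedTask:  [SafeActor LocalActor LazyPool object] + [SafeActor LocalActor LazyPool object] + [CachedTask SecureProxy LocalProxy RemoteActor AsyncIndex SafeActor LocalActor LazyPool object] + [CachedTask]
  take SecureProxy:  [SafeActor LocalActor LazyPool object] + [SafeActor LocalActor LazyPool object] + [SecureProxy LocalProxy RemoteActor AsyncIndex SafeActor LocalActor LazyPool object]
  take LocalProxy:  [SafeActor LocalActor LazyPool object] + [SafeActor LocalActor LazyPool object] + [LocalProxy RemoteActor AsyncIndex SafeActor LocalActor LazyPool object]
  take RemoteActor:  [SafeActor LocalActor LazyPool object] + [SafeActor LocalActor LazyPool object] + [RemoteActor AsyncIndex SafeActor LocalActor LazyPool object]
  take AsyncIndex:  [SafeActor LocalActor LazyPool object] + [SafeActor LocalActor LazyPool object] + [AsyncIndex SafeActor LocalActor LazyPool object]
  take SafeActor:  [SafeActor LocalActor LazyPool object] + [SafeActor LocalActor LazyPool object] + [SafeActor LocalActor LazyPool object]
  take LocalActor:  [LocalActor LazyPool object] + [LocalActor LazyPool object] + [LocalActor LazyPool object]
  take LazyPool:  [LazyPool object] + [LazyPool object] + [LazyPool object]
  take object:  [object] + [object] + [object]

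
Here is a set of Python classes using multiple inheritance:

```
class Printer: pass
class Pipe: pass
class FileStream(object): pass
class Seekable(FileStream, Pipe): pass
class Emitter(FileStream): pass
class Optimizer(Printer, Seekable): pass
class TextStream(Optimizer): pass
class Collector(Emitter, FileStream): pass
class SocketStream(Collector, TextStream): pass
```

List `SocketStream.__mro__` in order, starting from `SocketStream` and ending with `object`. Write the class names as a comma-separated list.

L[SocketStream] = SocketStream + merge(L[Collector], L[TextStream], [Collector TextStream])
  take Collector:  [Collector Emitter FileStream object] + [TextStream Optimizer Printer Seekable FileStream Pipe object] + [Collector TextStream]
  take Emitter:  [Emitter FileStream object] + [TextStream Optimizer Printer Seekable FileStream Pipe object] + [TextStream]
  take TextStream:  [FileStream object] + [TextStream Optimizer Printer Seekable FileStream Pipe object] + [TextStream]
  take Optimizer:  [FileStream object] + [Optimizer Printer Seekable FileStream Pipe object]
  take Printer:  [FileStream object] + [Printer Seekable FileStream Pipe object]
  take Seekable:  [FileStream object] + [Seekable FileStream Pipe object]
  take FileStream:  [FileStream object] + [FileStream Pipe object]
  take Pipe:  [object] + [Pipe object]
  take object:  [object] + [object]

SocketStream, Collector, Emitter, TextStream, Optimizer, Printer, Seekable, FileStream, Pipe, object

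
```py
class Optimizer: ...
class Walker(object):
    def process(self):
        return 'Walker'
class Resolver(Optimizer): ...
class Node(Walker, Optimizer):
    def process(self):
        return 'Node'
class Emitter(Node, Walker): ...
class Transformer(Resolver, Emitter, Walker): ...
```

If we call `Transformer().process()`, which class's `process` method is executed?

Node

L[Transformer] = Transformer + merge(L[Resolver], L[Emitter], L[Walker], [Resolver Emitter Walker])
  take Resolver:  [Resolver Optimizer object] + [Emitter Node Walker Optimizer object] + [Walker object] + [Resolver Emitter Walker]
  take Emitter:  [Optimizer object] + [Emitter Node Walker Optimizer object] + [Walker object] + [Emitter Walker]
  take Node:  [Optimizer object] + [Node Walker Optimizer object] + [Walker object] + [Walker]
  take Walker:  [Optimizer object] + [Walker Optimizer object] + [Walker object] + [Walker]
  take Optimizer:  [Optimizer object] + [Optimizer object] + [object]
  take object:  [object] + [object] + [object]
MRO: Transformer Resolver Emitter Node Walker Optimizer object
process is defined in: Node, Walker. First along the MRO is Node.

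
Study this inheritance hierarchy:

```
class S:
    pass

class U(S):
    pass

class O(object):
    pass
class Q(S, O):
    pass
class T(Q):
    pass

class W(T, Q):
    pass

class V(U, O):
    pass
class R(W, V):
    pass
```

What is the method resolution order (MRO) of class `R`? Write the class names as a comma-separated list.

L[R] = R + merge(L[W], L[V], [W V])
  take W:  [W T Q S O object] + [V U S O object] + [W V]
  take T:  [T Q S O object] + [V U S O object] + [V]
  take Q:  [Q S O object] + [V U S O object] + [V]
  take V:  [S O object] + [V U S O object] + [V]
  take U:  [S O object] + [U S O object]
  take S:  [S O object] + [S O object]
  take O:  [O object] + [O object]
  take object:  [object] + [object]

R, W, T, Q, V, U, S, O, object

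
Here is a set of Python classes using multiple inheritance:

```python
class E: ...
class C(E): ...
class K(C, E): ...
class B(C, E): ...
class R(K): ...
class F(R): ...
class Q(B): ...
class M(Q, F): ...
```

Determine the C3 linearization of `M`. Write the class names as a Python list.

L[M] = M + merge(L[Q], L[F], [Q F])
  take Q:  [Q B C E object] + [F R K C E object] + [Q F]
  take B:  [B C E object] + [F R K C E object] + [F]
  take F:  [C E object] + [F R K C E object] + [F]
  take R:  [C E object] + [R K C E object]
  take K:  [C E object] + [K C E object]
  take C:  [C E object] + [C E object]
  take E:  [E object] + [E object]
  take object:  [object] + [object]

[M, Q, B, F, R, K, C, E, object]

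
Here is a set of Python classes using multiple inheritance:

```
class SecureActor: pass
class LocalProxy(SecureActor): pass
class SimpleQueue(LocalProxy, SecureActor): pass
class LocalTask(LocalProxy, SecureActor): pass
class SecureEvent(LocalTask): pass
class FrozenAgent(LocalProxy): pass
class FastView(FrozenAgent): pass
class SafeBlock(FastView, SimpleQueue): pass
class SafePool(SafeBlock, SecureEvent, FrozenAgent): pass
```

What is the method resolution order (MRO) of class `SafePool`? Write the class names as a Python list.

[SafePool, SafeBlock, FastView, SecureEvent, FrozenAgent, SimpleQueue, LocalTask, LocalProxy, SecureActor, object]

L[SafePool] = SafePool + merge(L[SafeBlock], L[SecureEvent], L[FrozenAgent], [SafeBlock SecureEvent FrozenAgent])
  take SafeBlock:  [SafeBlock FastView FrozenAgent SimpleQueue LocalProxy SecureActor object] + [SecureEvent LocalTask LocalProxy SecureActor object] + [FrozenAgent LocalProxy SecureActor object] + [SafeBlock SecureEvent FrozenAgent]
  take FastView:  [FastView FrozenAgent SimpleQueue LocalProxy SecureActor object] + [SecureEvent LocalTask LocalProxy SecureActor object] + [FrozenAgent LocalProxy SecureActor object] + [SecureEvent FrozenAgent]
  take SecureEvent:  [FrozenAgent SimpleQueue LocalProxy SecureActor object] + [SecureEvent LocalTask LocalProxy SecureActor object] + [FrozenAgent LocalProxy SecureActor object] + [SecureEvent FrozenAgent]
  take FrozenAgent:  [FrozenAgent SimpleQueue LocalProxy SecureActor object] + [LocalTask LocalProxy SecureActor object] + [FrozenAgent LocalProxy SecureActor object] + [FrozenAgent]
  take SimpleQueue:  [SimpleQueue LocalProxy SecureActor object] + [LocalTask LocalProxy SecureActor object] + [LocalProxy SecureActor object]
  take LocalTask:  [LocalProxy SecureActor object] + [LocalTask LocalProxy SecureActor object] + [LocalProxy SecureActor object]
  take LocalProxy:  [LocalProxy SecureActor object] + [LocalProxy SecureActor object] + [LocalProxy SecureActor object]
  take SecureActor:  [SecureActor object] + [SecureActor object] + [SecureActor object]
  take object:  [object] + [object] + [object]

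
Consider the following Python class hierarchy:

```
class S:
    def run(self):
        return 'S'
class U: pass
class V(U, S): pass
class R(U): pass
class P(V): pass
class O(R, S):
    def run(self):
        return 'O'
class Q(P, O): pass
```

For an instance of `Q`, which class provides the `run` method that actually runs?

O

L[Q] = Q + merge(L[P], L[O], [P O])
  take P:  [P V U S object] + [O R U S object] + [P O]
  take V:  [V U S object] + [O R U S object] + [O]
  take O:  [U S object] + [O R U S object] + [O]
  take R:  [U S object] + [R U S object]
  take U:  [U S object] + [U S object]
  take S:  [S object] + [S object]
  take object:  [object] + [object]
MRO: Q P V O R U S object
run is defined in: O, S. First along the MRO is O.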